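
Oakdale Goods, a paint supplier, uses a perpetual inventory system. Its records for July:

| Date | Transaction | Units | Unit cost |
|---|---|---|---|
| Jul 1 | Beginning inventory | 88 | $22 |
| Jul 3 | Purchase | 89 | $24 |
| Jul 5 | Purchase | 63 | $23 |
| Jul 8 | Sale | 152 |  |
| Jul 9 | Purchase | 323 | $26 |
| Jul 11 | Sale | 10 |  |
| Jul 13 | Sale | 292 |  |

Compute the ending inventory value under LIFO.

Jul 8, 152 sold [LIFO — newest first]: 63 @ $23 + 89 @ $24 = $3,585
Jul 11, 10 sold [LIFO — newest first]: 10 @ $26 = $260
Jul 13, 292 sold [LIFO — newest first]: 292 @ $26 = $7,592
Total COGS = $3,585 + $260 + $7,592 = $11,437
Ending inventory: 88 @ $22 + 21 @ $26 = $2,482
Check: goods available $13,919 = COGS $11,437 + ending $2,482

Ending inventory = $2,482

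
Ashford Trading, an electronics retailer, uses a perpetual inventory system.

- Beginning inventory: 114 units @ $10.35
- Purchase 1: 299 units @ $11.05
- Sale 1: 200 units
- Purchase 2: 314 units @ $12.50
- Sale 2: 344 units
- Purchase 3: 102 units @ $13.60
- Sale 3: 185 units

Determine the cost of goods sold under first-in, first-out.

COGS = $8,436.05

Sale 1 (200) [FIFO — oldest first]: 114 @ $10.35 + 86 @ $11.05 = $2,130.20
Sale 2 (344) [FIFO — oldest first]: 213 @ $11.05 + 131 @ $12.50 = $3,991.15
Sale 3 (185) [FIFO — oldest first]: 183 @ $12.50 + 2 @ $13.60 = $2,314.70
Total COGS = $2,130.20 + $3,991.15 + $2,314.70 = $8,436.05
Ending inventory: 100 @ $13.60 = $1,360.00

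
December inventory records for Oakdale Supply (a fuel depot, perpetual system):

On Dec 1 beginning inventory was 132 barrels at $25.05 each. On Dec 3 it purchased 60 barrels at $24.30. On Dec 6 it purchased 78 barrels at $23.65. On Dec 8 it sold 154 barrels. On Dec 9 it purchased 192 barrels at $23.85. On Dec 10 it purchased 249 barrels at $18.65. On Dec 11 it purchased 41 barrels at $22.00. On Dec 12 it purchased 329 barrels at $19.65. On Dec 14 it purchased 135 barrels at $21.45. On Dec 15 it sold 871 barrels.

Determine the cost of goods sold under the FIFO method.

Dec 8, 154 sold [FIFO — oldest first]: 132 @ $25.05 + 22 @ $24.30 = $3,841.20
Dec 15, 871 sold [FIFO — oldest first]: 38 @ $24.30 + 78 @ $23.65 + 192 @ $23.85 + 249 @ $18.65 + 41 @ $22.00 + 273 @ $19.65 = $18,257.60
Total COGS = $3,841.20 + $18,257.60 = $22,098.80
Ending inventory: 56 @ $19.65 + 135 @ $21.45 = $3,996.15
Check: goods available $26,094.95 = COGS $22,098.80 + ending $3,996.15

COGS = $22,098.80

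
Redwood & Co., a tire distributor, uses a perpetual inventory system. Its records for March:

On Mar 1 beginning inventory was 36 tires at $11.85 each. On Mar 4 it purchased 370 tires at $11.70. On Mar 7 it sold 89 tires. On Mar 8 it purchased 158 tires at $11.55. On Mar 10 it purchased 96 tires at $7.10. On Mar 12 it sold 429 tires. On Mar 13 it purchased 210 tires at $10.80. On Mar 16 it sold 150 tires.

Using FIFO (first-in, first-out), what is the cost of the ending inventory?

Mar 7, 89 sold [FIFO — oldest first]: 36 @ $11.85 + 53 @ $11.70 = $1,046.70
Mar 12, 429 sold [FIFO — oldest first]: 317 @ $11.70 + 112 @ $11.55 = $5,002.50
Mar 16, 150 sold [FIFO — oldest first]: 46 @ $11.55 + 96 @ $7.10 + 8 @ $10.80 = $1,299.30
Total COGS = $1,046.70 + $5,002.50 + $1,299.30 = $7,348.50
Ending inventory: 202 @ $10.80 = $2,181.60

Ending inventory = $2,181.60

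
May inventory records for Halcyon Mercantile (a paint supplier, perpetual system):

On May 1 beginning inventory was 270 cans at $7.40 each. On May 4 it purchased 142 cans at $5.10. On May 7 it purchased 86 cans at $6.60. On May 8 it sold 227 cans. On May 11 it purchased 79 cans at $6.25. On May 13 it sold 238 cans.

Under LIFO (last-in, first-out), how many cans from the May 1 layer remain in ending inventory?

112

May 8, 227 sold [LIFO — newest first]: 86 @ $6.60 + 141 @ $5.10 = $1,286.70
May 13, 238 sold [LIFO — newest first]: 79 @ $6.25 + 1 @ $5.10 + 158 @ $7.40 = $1,668.05
Total COGS = $1,286.70 + $1,668.05 = $2,954.75
Ending inventory: 112 @ $7.40 = $828.80
Check: goods available $3,783.55 = COGS $2,954.75 + ending $828.80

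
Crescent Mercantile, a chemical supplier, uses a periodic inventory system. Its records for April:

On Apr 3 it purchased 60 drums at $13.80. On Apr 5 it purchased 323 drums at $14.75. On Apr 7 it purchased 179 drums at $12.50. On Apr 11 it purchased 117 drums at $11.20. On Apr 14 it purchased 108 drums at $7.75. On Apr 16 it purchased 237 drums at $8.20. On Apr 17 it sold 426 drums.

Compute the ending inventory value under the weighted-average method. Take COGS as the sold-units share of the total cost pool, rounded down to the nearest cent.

Ending inventory = $6,961.42

Apr 17, sell 426: 426/1024 × $11,920.55 → $4,959.13
Ending inventory (cost pool remaining) = $6,961.42
Check: goods available $11,920.55 = COGS $4,959.13 + ending $6,961.42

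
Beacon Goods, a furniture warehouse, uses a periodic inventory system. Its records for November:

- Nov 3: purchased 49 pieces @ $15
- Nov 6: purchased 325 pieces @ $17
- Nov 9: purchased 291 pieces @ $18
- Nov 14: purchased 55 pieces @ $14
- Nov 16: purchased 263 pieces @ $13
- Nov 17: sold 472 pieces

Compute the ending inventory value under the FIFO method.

Ending inventory = $7,663

Nov 17, 472 sold [FIFO — oldest first]: 49 @ $15 + 325 @ $17 + 98 @ $18 = $8,024
Ending inventory: 193 @ $18 + 55 @ $14 + 263 @ $13 = $7,663
Check: goods available $15,687 = COGS $8,024 + ending $7,663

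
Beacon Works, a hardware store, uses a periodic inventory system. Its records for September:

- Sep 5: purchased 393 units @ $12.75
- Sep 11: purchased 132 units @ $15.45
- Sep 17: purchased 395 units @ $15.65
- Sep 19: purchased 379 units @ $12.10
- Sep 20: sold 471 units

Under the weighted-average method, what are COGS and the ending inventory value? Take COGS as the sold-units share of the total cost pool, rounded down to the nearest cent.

COGS = $6,460.49; ending inventory = $11,357.31

Sep 20, sell 471: 471/1299 × $17,817.80 → $6,460.49
Ending inventory (cost pool remaining) = $11,357.31
Check: goods available $17,817.80 = COGS $6,460.49 + ending $11,357.31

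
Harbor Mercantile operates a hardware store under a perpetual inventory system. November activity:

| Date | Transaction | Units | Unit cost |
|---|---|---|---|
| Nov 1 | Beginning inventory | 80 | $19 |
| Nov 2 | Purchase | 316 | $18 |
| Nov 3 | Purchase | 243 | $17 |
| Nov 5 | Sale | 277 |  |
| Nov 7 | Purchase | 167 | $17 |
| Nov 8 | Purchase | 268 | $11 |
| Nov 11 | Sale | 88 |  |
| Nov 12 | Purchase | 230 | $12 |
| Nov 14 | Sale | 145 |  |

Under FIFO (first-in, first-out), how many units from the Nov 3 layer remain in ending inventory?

129

Nov 5, 277 sold [FIFO — oldest first]: 80 @ $19 + 197 @ $18 = $5,066
Nov 11, 88 sold [FIFO — oldest first]: 88 @ $18 = $1,584
Nov 14, 145 sold [FIFO — oldest first]: 31 @ $18 + 114 @ $17 = $2,496
Total COGS = $5,066 + $1,584 + $2,496 = $9,146
Ending inventory: 129 @ $17 + 167 @ $17 + 268 @ $11 + 230 @ $12 = $10,740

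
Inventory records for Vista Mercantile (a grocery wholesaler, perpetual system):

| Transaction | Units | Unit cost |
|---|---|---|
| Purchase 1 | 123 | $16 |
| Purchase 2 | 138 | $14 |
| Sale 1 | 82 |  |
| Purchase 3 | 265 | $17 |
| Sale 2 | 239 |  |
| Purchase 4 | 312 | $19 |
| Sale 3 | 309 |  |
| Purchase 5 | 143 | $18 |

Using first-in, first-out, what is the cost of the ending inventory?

Ending inventory = $6,526

Sale 1 (82) [FIFO — oldest first]: 82 @ $16 = $1,312
Sale 2 (239) [FIFO — oldest first]: 41 @ $16 + 138 @ $14 + 60 @ $17 = $3,608
Sale 3 (309) [FIFO — oldest first]: 205 @ $17 + 104 @ $19 = $5,461
Total COGS = $1,312 + $3,608 + $5,461 = $10,381
Ending inventory: 208 @ $19 + 143 @ $18 = $6,526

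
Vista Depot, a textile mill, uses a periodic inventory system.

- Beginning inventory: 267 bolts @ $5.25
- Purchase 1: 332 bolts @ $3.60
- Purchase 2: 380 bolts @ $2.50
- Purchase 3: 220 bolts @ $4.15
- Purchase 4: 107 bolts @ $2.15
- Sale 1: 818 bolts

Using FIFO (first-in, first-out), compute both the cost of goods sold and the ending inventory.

COGS = $3,144.45; ending inventory = $1,545.55

Sale 1 (818) [FIFO — oldest first]: 267 @ $5.25 + 332 @ $3.60 + 219 @ $2.50 = $3,144.45
Ending inventory: 161 @ $2.50 + 220 @ $4.15 + 107 @ $2.15 = $1,545.55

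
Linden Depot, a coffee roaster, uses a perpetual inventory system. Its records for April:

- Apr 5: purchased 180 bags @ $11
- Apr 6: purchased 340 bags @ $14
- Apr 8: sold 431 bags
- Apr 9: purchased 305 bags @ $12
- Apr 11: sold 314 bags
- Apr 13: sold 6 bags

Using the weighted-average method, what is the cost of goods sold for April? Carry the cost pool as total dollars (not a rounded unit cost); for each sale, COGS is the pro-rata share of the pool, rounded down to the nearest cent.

After Apr 5: 180 on hand, pool $1,980.00 (≈ $11.0000 each)
After Apr 6: 520 on hand, pool $6,740.00 (≈ $12.9615 each)
Apr 8, sell 431: 431/520 × $6,740.00 → $5,586.42
After Apr 9: 394 on hand, pool $4,813.58 (≈ $12.2172 each)
Apr 11, sell 314: 314/394 × $4,813.58 → $3,836.20
Apr 13, sell 6: 6/80 × $977.38 → $73.30
Total COGS = $5,586.42 + $3,836.20 + $73.30 = $9,495.92
Ending inventory (cost pool remaining) = $904.08
Check: goods available $10,400.00 = COGS $9,495.92 + ending $904.08

COGS = $9,495.92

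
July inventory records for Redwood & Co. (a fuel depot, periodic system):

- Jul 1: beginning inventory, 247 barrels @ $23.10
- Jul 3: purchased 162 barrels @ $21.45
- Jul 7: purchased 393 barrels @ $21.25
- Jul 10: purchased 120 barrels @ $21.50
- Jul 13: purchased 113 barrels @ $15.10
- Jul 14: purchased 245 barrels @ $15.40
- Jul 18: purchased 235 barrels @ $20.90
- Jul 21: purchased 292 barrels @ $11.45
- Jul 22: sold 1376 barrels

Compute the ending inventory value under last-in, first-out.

Ending inventory = $9,648.10

Jul 22, 1376 sold [LIFO — newest first]: 292 @ $11.45 + 235 @ $20.90 + 245 @ $15.40 + 113 @ $15.10 + 120 @ $21.50 + 371 @ $21.25 = $24,197.95
Ending inventory: 247 @ $23.10 + 162 @ $21.45 + 22 @ $21.25 = $9,648.10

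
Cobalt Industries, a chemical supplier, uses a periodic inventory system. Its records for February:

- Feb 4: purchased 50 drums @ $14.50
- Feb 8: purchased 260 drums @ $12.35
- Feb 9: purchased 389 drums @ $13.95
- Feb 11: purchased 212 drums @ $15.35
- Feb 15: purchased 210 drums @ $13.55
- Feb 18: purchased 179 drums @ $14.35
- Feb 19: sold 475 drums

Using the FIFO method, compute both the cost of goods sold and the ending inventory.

Feb 19, 475 sold [FIFO — oldest first]: 50 @ $14.50 + 260 @ $12.35 + 165 @ $13.95 = $6,237.75
Ending inventory: 224 @ $13.95 + 212 @ $15.35 + 210 @ $13.55 + 179 @ $14.35 = $11,793.15
Check: goods available $18,030.90 = COGS $6,237.75 + ending $11,793.15

COGS = $6,237.75; ending inventory = $11,793.15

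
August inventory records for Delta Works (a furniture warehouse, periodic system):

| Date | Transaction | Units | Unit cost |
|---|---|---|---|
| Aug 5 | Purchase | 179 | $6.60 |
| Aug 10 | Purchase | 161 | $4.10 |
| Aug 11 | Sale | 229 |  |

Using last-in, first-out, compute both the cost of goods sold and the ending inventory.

COGS = $1,108.90; ending inventory = $732.60

Aug 11, 229 sold [LIFO — newest first]: 161 @ $4.10 + 68 @ $6.60 = $1,108.90
Ending inventory: 111 @ $6.60 = $732.60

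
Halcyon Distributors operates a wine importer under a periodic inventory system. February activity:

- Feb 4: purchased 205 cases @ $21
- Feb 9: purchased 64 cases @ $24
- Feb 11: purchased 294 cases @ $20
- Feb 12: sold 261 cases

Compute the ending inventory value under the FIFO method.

Feb 12, 261 sold [FIFO — oldest first]: 205 @ $21 + 56 @ $24 = $5,649
Ending inventory: 8 @ $24 + 294 @ $20 = $6,072

Ending inventory = $6,072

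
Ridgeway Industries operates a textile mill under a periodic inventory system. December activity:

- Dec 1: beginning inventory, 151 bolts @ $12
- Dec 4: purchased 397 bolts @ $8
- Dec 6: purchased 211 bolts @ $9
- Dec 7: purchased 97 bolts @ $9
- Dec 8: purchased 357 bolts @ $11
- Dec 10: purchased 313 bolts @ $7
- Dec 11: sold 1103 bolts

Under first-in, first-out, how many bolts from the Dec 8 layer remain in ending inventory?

110

Dec 11, 1103 sold [FIFO — oldest first]: 151 @ $12 + 397 @ $8 + 211 @ $9 + 97 @ $9 + 247 @ $11 = $10,477
Ending inventory: 110 @ $11 + 313 @ $7 = $3,401
Check: goods available $13,878 = COGS $10,477 + ending $3,401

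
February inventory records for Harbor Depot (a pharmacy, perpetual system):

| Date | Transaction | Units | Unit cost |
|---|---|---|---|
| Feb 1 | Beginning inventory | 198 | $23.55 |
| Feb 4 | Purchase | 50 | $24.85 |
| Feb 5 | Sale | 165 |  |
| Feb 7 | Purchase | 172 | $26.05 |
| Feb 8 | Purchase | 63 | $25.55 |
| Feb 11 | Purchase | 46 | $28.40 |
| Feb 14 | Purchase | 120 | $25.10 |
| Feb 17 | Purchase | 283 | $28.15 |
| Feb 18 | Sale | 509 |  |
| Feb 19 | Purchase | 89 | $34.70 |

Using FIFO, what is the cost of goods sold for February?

COGS = $17,017.80

Feb 5, 165 sold [FIFO — oldest first]: 165 @ $23.55 = $3,885.75
Feb 18, 509 sold [FIFO — oldest first]: 33 @ $23.55 + 50 @ $24.85 + 172 @ $26.05 + 63 @ $25.55 + 46 @ $28.40 + 120 @ $25.10 + 25 @ $28.15 = $13,132.05
Total COGS = $3,885.75 + $13,132.05 = $17,017.80
Ending inventory: 258 @ $28.15 + 89 @ $34.70 = $10,351.00
Check: goods available $27,368.80 = COGS $17,017.80 + ending $10,351.00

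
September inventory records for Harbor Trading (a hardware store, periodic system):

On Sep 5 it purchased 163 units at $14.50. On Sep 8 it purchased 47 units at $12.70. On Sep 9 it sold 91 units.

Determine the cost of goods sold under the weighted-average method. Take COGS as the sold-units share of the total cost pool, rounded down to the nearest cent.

COGS = $1,282.84

Sep 9, sell 91: 91/210 × $2,960.40 → $1,282.84
Ending inventory (cost pool remaining) = $1,677.56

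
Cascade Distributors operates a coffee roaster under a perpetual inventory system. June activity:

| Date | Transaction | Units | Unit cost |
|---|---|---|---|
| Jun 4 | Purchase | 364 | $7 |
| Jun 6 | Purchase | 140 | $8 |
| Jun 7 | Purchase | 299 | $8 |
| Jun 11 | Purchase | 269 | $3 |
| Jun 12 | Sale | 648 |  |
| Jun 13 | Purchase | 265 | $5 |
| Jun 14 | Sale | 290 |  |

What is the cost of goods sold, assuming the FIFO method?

COGS = $6,465

Jun 12, 648 sold [FIFO — oldest first]: 364 @ $7 + 140 @ $8 + 144 @ $8 = $4,820
Jun 14, 290 sold [FIFO — oldest first]: 155 @ $8 + 135 @ $3 = $1,645
Total COGS = $4,820 + $1,645 = $6,465
Ending inventory: 134 @ $3 + 265 @ $5 = $1,727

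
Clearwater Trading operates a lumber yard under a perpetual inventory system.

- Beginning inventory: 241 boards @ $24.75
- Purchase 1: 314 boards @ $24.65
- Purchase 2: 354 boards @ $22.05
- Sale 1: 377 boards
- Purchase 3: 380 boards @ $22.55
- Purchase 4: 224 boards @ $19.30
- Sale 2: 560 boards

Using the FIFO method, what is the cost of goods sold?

COGS = $22,141.95

Sale 1 (377) [FIFO — oldest first]: 241 @ $24.75 + 136 @ $24.65 = $9,317.15
Sale 2 (560) [FIFO — oldest first]: 178 @ $24.65 + 354 @ $22.05 + 28 @ $22.55 = $12,824.80
Total COGS = $9,317.15 + $12,824.80 = $22,141.95
Ending inventory: 352 @ $22.55 + 224 @ $19.30 = $12,260.80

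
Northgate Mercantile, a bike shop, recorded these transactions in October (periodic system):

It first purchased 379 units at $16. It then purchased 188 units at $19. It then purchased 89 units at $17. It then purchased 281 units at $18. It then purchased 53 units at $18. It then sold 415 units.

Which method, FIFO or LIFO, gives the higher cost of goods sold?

FIFO COGS: 379 @ $16 + 36 @ $19 = $6,748
LIFO COGS: 53 @ $18 + 281 @ $18 + 81 @ $17 = $7,389

LIFO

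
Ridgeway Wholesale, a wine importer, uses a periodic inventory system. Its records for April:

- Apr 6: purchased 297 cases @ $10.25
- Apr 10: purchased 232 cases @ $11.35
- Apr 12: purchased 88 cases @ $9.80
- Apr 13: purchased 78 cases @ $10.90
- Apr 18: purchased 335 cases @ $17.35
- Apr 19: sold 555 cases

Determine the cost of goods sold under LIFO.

COGS = $8,137.75

Apr 19, 555 sold [LIFO — newest first]: 335 @ $17.35 + 78 @ $10.90 + 88 @ $9.80 + 54 @ $11.35 = $8,137.75
Ending inventory: 297 @ $10.25 + 178 @ $11.35 = $5,064.55
Check: goods available $13,202.30 = COGS $8,137.75 + ending $5,064.55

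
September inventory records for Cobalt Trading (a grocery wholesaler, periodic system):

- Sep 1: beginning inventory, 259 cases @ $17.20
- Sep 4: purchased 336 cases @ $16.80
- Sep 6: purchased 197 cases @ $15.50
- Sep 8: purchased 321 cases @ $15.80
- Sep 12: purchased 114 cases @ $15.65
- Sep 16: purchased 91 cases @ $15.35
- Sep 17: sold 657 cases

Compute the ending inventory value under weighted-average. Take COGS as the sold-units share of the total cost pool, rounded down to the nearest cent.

Sep 17, sell 657: 657/1318 × $21,405.85 → $10,670.44
Ending inventory (cost pool remaining) = $10,735.41
Check: goods available $21,405.85 = COGS $10,670.44 + ending $10,735.41

Ending inventory = $10,735.41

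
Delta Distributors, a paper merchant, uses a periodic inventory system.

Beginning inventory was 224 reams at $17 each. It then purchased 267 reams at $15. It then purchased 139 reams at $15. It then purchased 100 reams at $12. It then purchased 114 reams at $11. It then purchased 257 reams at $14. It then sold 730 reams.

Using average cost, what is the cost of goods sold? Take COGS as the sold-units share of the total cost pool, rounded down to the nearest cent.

Sale 1, sell 730: 730/1101 × $15,950.00 → $10,575.38
Ending inventory (cost pool remaining) = $5,374.62

COGS = $10,575.38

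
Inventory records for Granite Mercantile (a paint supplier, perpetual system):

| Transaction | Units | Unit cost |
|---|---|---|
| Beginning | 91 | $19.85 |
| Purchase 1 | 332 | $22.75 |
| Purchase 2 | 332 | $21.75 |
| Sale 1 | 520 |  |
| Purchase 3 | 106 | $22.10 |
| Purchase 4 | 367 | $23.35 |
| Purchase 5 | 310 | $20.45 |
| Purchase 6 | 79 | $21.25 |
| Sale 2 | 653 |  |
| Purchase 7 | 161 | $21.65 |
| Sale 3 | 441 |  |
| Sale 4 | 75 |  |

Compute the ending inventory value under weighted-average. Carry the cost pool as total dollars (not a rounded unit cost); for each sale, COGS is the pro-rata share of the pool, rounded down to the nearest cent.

After Beginning: 91 on hand, pool $1,806.35 (≈ $19.8500 each)
After Purchase 1: 423 on hand, pool $9,359.35 (≈ $22.1261 each)
After Purchase 2: 755 on hand, pool $16,580.35 (≈ $21.9607 each)
Sale 1, sell 520: 520/755 × $16,580.35 → $11,419.57
After Purchase 3: 341 on hand, pool $7,503.38 (≈ $22.0040 each)
After Purchase 4: 708 on hand, pool $16,072.83 (≈ $22.7017 each)
After Purchase 5: 1018 on hand, pool $22,412.33 (≈ $22.0160 each)
After Purchase 6: 1097 on hand, pool $24,091.08 (≈ $21.9609 each)
Sale 2, sell 653: 653/1097 × $24,091.08 → $14,340.45
After Purchase 7: 605 on hand, pool $13,236.28 (≈ $21.8781 each)
Sale 3, sell 441: 441/605 × $13,236.28 → $9,648.26
Sale 4, sell 75: 75/164 × $3,588.02 → $1,640.86
Total COGS = $11,419.57 + $14,340.45 + $9,648.26 + $1,640.86 = $37,049.14
Ending inventory (cost pool remaining) = $1,947.16

Ending inventory = $1,947.16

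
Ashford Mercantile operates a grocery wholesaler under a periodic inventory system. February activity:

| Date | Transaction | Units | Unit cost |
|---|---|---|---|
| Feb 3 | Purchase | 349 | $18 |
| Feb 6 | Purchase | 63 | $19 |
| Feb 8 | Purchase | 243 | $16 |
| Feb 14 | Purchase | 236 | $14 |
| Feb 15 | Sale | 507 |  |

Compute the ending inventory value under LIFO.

Feb 15, 507 sold [LIFO — newest first]: 236 @ $14 + 243 @ $16 + 28 @ $19 = $7,724
Ending inventory: 349 @ $18 + 35 @ $19 = $6,947

Ending inventory = $6,947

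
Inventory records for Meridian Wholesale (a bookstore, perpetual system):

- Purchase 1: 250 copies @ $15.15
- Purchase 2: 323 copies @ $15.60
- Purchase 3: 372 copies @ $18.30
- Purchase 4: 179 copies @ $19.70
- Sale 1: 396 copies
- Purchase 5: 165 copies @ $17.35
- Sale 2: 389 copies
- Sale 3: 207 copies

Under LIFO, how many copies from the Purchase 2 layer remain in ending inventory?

47

Sale 1 (396) [LIFO — newest first]: 179 @ $19.70 + 217 @ $18.30 = $7,497.40
Sale 2 (389) [LIFO — newest first]: 165 @ $17.35 + 155 @ $18.30 + 69 @ $15.60 = $6,775.65
Sale 3 (207) [LIFO — newest first]: 207 @ $15.60 = $3,229.20
Total COGS = $7,497.40 + $6,775.65 + $3,229.20 = $17,502.25
Ending inventory: 250 @ $15.15 + 47 @ $15.60 = $4,520.70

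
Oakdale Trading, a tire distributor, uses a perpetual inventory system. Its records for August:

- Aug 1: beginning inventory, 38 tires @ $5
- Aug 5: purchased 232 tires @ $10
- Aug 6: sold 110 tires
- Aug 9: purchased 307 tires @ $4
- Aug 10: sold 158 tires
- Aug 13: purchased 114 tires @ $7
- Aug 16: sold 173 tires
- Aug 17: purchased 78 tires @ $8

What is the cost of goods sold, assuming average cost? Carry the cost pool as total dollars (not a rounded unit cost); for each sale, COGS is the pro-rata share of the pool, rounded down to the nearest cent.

After Aug 1: 38 on hand, pool $190.00 (≈ $5.0000 each)
After Aug 5: 270 on hand, pool $2,510.00 (≈ $9.2963 each)
Aug 6, sell 110: 110/270 × $2,510.00 → $1,022.59
After Aug 9: 467 on hand, pool $2,715.41 (≈ $5.8146 each)
Aug 10, sell 158: 158/467 × $2,715.41 → $918.70
After Aug 13: 423 on hand, pool $2,594.71 (≈ $6.1341 each)
Aug 16, sell 173: 173/423 × $2,594.71 → $1,061.19
After Aug 17: 328 on hand, pool $2,157.52 (≈ $6.5778 each)
Total COGS = $1,022.59 + $918.70 + $1,061.19 = $3,002.48
Ending inventory (cost pool remaining) = $2,157.52

COGS = $3,002.48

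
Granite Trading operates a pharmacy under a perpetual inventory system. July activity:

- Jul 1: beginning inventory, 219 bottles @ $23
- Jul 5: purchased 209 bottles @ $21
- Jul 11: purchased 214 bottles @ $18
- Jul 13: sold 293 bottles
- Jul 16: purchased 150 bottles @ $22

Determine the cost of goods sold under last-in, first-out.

Jul 13, 293 sold [LIFO — newest first]: 214 @ $18 + 79 @ $21 = $5,511
Ending inventory: 219 @ $23 + 130 @ $21 + 150 @ $22 = $11,067

COGS = $5,511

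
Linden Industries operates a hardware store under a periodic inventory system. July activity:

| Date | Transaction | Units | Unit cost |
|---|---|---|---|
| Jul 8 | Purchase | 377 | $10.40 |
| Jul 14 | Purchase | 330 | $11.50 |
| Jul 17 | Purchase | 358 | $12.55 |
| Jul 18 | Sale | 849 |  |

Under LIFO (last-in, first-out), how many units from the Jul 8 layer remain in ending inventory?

Jul 18, 849 sold [LIFO — newest first]: 358 @ $12.55 + 330 @ $11.50 + 161 @ $10.40 = $9,962.30
Ending inventory: 216 @ $10.40 = $2,246.40

216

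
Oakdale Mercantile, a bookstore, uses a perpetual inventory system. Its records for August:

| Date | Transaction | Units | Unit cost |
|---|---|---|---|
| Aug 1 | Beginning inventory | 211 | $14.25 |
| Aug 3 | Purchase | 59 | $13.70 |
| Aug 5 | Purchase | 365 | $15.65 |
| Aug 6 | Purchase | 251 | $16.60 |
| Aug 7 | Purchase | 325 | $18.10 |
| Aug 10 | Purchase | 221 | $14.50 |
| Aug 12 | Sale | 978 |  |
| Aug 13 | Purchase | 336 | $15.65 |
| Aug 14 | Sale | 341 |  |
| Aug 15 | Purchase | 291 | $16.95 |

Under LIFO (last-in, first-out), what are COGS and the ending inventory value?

COGS = $21,422.90; ending inventory = $11,548.85

Aug 12, 978 sold [LIFO — newest first]: 221 @ $14.50 + 325 @ $18.10 + 251 @ $16.60 + 181 @ $15.65 = $16,086.25
Aug 14, 341 sold [LIFO — newest first]: 336 @ $15.65 + 5 @ $15.65 = $5,336.65
Total COGS = $16,086.25 + $5,336.65 = $21,422.90
Ending inventory: 211 @ $14.25 + 59 @ $13.70 + 179 @ $15.65 + 291 @ $16.95 = $11,548.85
Check: goods available $32,971.75 = COGS $21,422.90 + ending $11,548.85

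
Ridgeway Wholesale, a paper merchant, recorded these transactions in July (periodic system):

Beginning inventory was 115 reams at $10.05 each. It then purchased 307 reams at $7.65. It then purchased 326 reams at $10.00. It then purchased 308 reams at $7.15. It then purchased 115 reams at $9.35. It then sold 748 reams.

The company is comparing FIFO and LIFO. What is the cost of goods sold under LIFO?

FIFO COGS: 115 @ $10.05 + 307 @ $7.65 + 326 @ $10.00 = $6,764.30
LIFO COGS: 115 @ $9.35 + 308 @ $7.15 + 325 @ $10.00 = $6,527.45

COGS = $6,527.45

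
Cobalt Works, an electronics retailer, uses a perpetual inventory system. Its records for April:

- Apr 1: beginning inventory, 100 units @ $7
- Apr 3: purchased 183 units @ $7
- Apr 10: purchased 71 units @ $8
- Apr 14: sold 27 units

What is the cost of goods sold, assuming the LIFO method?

Apr 14, 27 sold [LIFO — newest first]: 27 @ $8 = $216
Ending inventory: 100 @ $7 + 183 @ $7 + 44 @ $8 = $2,333
Check: goods available $2,549 = COGS $216 + ending $2,333

COGS = $216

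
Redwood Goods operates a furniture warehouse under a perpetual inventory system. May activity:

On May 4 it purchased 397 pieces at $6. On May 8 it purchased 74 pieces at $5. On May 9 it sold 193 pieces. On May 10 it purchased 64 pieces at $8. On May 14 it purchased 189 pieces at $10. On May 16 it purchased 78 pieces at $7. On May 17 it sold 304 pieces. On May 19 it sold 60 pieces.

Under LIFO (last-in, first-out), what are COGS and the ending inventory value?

May 9, 193 sold [LIFO — newest first]: 74 @ $5 + 119 @ $6 = $1,084
May 17, 304 sold [LIFO — newest first]: 78 @ $7 + 189 @ $10 + 37 @ $8 = $2,732
May 19, 60 sold [LIFO — newest first]: 27 @ $8 + 33 @ $6 = $414
Total COGS = $1,084 + $2,732 + $414 = $4,230
Ending inventory: 245 @ $6 = $1,470
Check: goods available $5,700 = COGS $4,230 + ending $1,470

COGS = $4,230; ending inventory = $1,470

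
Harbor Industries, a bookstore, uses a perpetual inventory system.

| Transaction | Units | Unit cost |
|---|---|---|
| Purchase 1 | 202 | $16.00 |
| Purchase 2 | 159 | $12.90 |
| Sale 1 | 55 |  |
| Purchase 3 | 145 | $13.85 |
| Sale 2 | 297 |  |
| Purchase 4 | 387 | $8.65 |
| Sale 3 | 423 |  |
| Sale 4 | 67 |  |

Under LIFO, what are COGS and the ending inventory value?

COGS = $9,822.90; ending inventory = $816.00

Sale 1 (55) [LIFO — newest first]: 55 @ $12.90 = $709.50
Sale 2 (297) [LIFO — newest first]: 145 @ $13.85 + 104 @ $12.90 + 48 @ $16.00 = $4,117.85
Sale 3 (423) [LIFO — newest first]: 387 @ $8.65 + 36 @ $16.00 = $3,923.55
Sale 4 (67) [LIFO — newest first]: 67 @ $16.00 = $1,072.00
Total COGS = $709.50 + $4,117.85 + $3,923.55 + $1,072.00 = $9,822.90
Ending inventory: 51 @ $16.00 = $816.00
Check: goods available $10,638.90 = COGS $9,822.90 + ending $816.00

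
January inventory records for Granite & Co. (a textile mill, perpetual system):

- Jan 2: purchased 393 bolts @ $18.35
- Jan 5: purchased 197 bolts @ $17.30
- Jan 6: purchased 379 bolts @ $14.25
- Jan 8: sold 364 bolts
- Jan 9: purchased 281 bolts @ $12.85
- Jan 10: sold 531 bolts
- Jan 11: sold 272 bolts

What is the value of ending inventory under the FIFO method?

Jan 8, 364 sold [FIFO — oldest first]: 364 @ $18.35 = $6,679.40
Jan 10, 531 sold [FIFO — oldest first]: 29 @ $18.35 + 197 @ $17.30 + 305 @ $14.25 = $8,286.50
Jan 11, 272 sold [FIFO — oldest first]: 74 @ $14.25 + 198 @ $12.85 = $3,598.80
Total COGS = $6,679.40 + $8,286.50 + $3,598.80 = $18,564.70
Ending inventory: 83 @ $12.85 = $1,066.55
Check: goods available $19,631.25 = COGS $18,564.70 + ending $1,066.55

Ending inventory = $1,066.55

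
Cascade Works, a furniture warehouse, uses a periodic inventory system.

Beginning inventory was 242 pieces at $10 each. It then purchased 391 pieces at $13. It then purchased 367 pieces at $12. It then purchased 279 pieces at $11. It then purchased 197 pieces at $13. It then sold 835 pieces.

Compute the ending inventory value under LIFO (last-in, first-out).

Ending inventory = $7,599

Sale 1 (835) [LIFO — newest first]: 197 @ $13 + 279 @ $11 + 359 @ $12 = $9,938
Ending inventory: 242 @ $10 + 391 @ $13 + 8 @ $12 = $7,599
Check: goods available $17,537 = COGS $9,938 + ending $7,599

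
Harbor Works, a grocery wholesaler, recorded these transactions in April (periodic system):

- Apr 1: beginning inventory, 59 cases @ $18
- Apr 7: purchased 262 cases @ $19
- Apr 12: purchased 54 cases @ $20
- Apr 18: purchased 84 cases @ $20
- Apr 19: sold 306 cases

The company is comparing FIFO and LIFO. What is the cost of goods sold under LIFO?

COGS = $5,952

FIFO COGS: 59 @ $18 + 247 @ $19 = $5,755
LIFO COGS: 84 @ $20 + 54 @ $20 + 168 @ $19 = $5,952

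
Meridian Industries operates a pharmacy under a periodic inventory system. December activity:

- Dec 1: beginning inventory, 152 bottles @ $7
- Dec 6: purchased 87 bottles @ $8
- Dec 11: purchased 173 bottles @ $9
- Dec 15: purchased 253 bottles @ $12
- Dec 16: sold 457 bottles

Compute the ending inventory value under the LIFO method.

Dec 16, 457 sold [LIFO — newest first]: 253 @ $12 + 173 @ $9 + 31 @ $8 = $4,841
Ending inventory: 152 @ $7 + 56 @ $8 = $1,512
Check: goods available $6,353 = COGS $4,841 + ending $1,512

Ending inventory = $1,512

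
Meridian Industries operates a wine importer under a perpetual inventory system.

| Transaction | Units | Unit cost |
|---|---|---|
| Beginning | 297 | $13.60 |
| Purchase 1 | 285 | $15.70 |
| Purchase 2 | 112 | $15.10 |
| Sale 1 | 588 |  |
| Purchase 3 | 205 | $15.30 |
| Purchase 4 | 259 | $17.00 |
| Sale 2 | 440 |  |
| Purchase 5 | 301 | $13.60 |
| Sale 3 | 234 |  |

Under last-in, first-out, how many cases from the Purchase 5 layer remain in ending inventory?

Sale 1 (588) [LIFO — newest first]: 112 @ $15.10 + 285 @ $15.70 + 191 @ $13.60 = $8,763.30
Sale 2 (440) [LIFO — newest first]: 259 @ $17.00 + 181 @ $15.30 = $7,172.30
Sale 3 (234) [LIFO — newest first]: 234 @ $13.60 = $3,182.40
Total COGS = $8,763.30 + $7,172.30 + $3,182.40 = $19,118.00
Ending inventory: 106 @ $13.60 + 24 @ $15.30 + 67 @ $13.60 = $2,720.00
Check: goods available $21,838.00 = COGS $19,118.00 + ending $2,720.00

67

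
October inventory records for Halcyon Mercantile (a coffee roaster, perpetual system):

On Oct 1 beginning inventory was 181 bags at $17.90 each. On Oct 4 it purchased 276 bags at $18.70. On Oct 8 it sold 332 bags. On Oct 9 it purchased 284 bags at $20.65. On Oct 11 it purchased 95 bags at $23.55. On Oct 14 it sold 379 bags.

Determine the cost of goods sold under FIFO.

COGS = $13,646.20

Oct 8, 332 sold [FIFO — oldest first]: 181 @ $17.90 + 151 @ $18.70 = $6,063.60
Oct 14, 379 sold [FIFO — oldest first]: 125 @ $18.70 + 254 @ $20.65 = $7,582.60
Total COGS = $6,063.60 + $7,582.60 = $13,646.20
Ending inventory: 30 @ $20.65 + 95 @ $23.55 = $2,856.75
Check: goods available $16,502.95 = COGS $13,646.20 + ending $2,856.75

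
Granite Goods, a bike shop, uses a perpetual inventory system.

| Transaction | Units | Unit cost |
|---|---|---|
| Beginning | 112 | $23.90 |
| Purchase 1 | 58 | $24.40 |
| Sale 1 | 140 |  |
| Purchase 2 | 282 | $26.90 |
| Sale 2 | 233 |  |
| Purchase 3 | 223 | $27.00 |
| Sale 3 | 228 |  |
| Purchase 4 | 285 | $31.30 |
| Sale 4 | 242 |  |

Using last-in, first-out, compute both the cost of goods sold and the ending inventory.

COGS = $23,372.80; ending inventory = $3,246.50

Sale 1 (140) [LIFO — newest first]: 58 @ $24.40 + 82 @ $23.90 = $3,375.00
Sale 2 (233) [LIFO — newest first]: 233 @ $26.90 = $6,267.70
Sale 3 (228) [LIFO — newest first]: 223 @ $27.00 + 5 @ $26.90 = $6,155.50
Sale 4 (242) [LIFO — newest first]: 242 @ $31.30 = $7,574.60
Total COGS = $3,375.00 + $6,267.70 + $6,155.50 + $7,574.60 = $23,372.80
Ending inventory: 30 @ $23.90 + 44 @ $26.90 + 43 @ $31.30 = $3,246.50
Check: goods available $26,619.30 = COGS $23,372.80 + ending $3,246.50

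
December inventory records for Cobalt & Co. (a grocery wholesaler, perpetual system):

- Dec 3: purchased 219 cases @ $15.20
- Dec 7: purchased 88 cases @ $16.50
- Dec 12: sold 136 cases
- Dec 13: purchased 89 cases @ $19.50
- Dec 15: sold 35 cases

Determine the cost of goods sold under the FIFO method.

Dec 12, 136 sold [FIFO — oldest first]: 136 @ $15.20 = $2,067.20
Dec 15, 35 sold [FIFO — oldest first]: 35 @ $15.20 = $532.00
Total COGS = $2,067.20 + $532.00 = $2,599.20
Ending inventory: 48 @ $15.20 + 88 @ $16.50 + 89 @ $19.50 = $3,917.10
Check: goods available $6,516.30 = COGS $2,599.20 + ending $3,917.10

COGS = $2,599.20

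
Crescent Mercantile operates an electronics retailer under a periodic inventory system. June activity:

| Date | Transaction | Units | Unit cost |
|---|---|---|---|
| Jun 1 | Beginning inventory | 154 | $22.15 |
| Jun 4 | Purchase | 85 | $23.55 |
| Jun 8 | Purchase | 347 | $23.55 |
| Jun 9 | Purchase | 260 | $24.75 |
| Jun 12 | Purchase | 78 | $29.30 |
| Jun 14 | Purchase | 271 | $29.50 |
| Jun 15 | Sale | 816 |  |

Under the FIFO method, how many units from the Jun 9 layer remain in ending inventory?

Jun 15, 816 sold [FIFO — oldest first]: 154 @ $22.15 + 85 @ $23.55 + 347 @ $23.55 + 230 @ $24.75 = $19,277.20
Ending inventory: 30 @ $24.75 + 78 @ $29.30 + 271 @ $29.50 = $11,022.40

30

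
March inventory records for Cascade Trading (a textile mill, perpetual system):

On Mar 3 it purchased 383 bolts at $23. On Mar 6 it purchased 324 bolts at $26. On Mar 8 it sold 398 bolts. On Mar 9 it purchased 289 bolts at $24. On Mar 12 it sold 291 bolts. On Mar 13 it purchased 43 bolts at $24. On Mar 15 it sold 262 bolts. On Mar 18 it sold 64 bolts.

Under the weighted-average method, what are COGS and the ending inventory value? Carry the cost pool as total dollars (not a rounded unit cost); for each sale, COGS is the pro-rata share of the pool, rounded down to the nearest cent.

After Mar 3: 383 on hand, pool $8,809.00 (≈ $23.0000 each)
After Mar 6: 707 on hand, pool $17,233.00 (≈ $24.3748 each)
Mar 8, sell 398: 398/707 × $17,233.00 → $9,701.17
After Mar 9: 598 on hand, pool $14,467.83 (≈ $24.1937 each)
Mar 12, sell 291: 291/598 × $14,467.83 → $7,040.36
After Mar 13: 350 on hand, pool $8,459.47 (≈ $24.1699 each)
Mar 15, sell 262: 262/350 × $8,459.47 → $6,332.51
Mar 18, sell 64: 64/88 × $2,126.96 → $1,546.88
Total COGS = $9,701.17 + $7,040.36 + $6,332.51 + $1,546.88 = $24,620.92
Ending inventory (cost pool remaining) = $580.08

COGS = $24,620.92; ending inventory = $580.08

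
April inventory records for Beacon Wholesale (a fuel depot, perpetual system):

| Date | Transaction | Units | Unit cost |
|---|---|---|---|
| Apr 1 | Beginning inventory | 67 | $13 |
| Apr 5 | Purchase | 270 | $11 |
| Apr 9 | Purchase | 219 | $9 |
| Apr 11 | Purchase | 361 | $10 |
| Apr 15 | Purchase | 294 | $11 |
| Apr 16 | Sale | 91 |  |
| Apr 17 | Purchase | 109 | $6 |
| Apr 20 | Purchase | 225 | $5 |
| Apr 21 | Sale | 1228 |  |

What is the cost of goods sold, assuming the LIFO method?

COGS = $11,815

Apr 16, 91 sold [LIFO — newest first]: 91 @ $11 = $1,001
Apr 21, 1228 sold [LIFO — newest first]: 225 @ $5 + 109 @ $6 + 203 @ $11 + 361 @ $10 + 219 @ $9 + 111 @ $11 = $10,814
Total COGS = $1,001 + $10,814 = $11,815
Ending inventory: 67 @ $13 + 159 @ $11 = $2,620
Check: goods available $14,435 = COGS $11,815 + ending $2,620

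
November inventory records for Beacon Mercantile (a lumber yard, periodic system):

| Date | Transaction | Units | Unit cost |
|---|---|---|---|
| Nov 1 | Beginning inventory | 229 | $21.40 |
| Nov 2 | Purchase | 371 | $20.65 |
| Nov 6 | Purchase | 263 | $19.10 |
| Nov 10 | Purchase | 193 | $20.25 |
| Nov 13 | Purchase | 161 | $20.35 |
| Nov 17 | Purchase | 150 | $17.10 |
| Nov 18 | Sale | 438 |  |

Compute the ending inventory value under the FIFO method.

Ending inventory = $18,118.20

Nov 18, 438 sold [FIFO — oldest first]: 229 @ $21.40 + 209 @ $20.65 = $9,216.45
Ending inventory: 162 @ $20.65 + 263 @ $19.10 + 193 @ $20.25 + 161 @ $20.35 + 150 @ $17.10 = $18,118.20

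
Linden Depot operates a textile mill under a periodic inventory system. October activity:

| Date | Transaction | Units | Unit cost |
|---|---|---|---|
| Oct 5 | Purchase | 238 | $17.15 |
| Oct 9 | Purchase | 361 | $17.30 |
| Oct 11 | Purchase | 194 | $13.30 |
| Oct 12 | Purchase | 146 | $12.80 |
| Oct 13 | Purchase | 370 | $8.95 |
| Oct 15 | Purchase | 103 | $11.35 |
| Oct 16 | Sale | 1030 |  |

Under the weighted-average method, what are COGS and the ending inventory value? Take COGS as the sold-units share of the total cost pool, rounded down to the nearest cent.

COGS = $14,046.91; ending inventory = $5,209.64

Oct 16, sell 1030: 1030/1412 × $19,256.55 → $14,046.91
Ending inventory (cost pool remaining) = $5,209.64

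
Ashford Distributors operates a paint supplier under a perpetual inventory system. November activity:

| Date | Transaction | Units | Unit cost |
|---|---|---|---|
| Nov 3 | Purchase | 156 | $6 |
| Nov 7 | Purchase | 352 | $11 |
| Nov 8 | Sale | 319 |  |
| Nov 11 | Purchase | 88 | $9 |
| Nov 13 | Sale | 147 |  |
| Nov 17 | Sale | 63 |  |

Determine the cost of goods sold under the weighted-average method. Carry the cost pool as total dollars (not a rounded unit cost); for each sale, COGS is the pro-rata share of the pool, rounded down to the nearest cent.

COGS = $4,975.75

After Nov 3: 156 on hand, pool $936.00 (≈ $6.0000 each)
After Nov 7: 508 on hand, pool $4,808.00 (≈ $9.4646 each)
Nov 8, sell 319: 319/508 × $4,808.00 → $3,019.19
After Nov 11: 277 on hand, pool $2,580.81 (≈ $9.3170 each)
Nov 13, sell 147: 147/277 × $2,580.81 → $1,369.59
Nov 17, sell 63: 63/130 × $1,211.22 → $586.97
Total COGS = $3,019.19 + $1,369.59 + $586.97 = $4,975.75
Ending inventory (cost pool remaining) = $624.25
Check: goods available $5,600.00 = COGS $4,975.75 + ending $624.25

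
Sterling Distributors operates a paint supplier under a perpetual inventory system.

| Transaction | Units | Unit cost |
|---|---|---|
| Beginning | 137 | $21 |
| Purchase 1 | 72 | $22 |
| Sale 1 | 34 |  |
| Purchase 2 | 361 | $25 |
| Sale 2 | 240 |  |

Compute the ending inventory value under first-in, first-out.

Sale 1 (34) [FIFO — oldest first]: 34 @ $21 = $714
Sale 2 (240) [FIFO — oldest first]: 103 @ $21 + 72 @ $22 + 65 @ $25 = $5,372
Total COGS = $714 + $5,372 = $6,086
Ending inventory: 296 @ $25 = $7,400

Ending inventory = $7,400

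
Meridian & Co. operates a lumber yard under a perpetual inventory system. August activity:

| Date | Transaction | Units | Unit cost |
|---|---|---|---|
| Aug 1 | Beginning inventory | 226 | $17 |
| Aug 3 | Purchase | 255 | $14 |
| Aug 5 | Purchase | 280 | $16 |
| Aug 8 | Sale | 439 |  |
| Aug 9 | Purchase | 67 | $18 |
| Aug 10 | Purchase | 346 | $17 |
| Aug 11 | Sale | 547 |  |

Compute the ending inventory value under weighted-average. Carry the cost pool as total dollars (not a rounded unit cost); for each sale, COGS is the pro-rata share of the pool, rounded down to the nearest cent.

After Aug 1: 226 on hand, pool $3,842.00 (≈ $17.0000 each)
After Aug 3: 481 on hand, pool $7,412.00 (≈ $15.4096 each)
After Aug 5: 761 on hand, pool $11,892.00 (≈ $15.6268 each)
Aug 8, sell 439: 439/761 × $11,892.00 → $6,860.16
After Aug 9: 389 on hand, pool $6,237.84 (≈ $16.0356 each)
After Aug 10: 735 on hand, pool $12,119.84 (≈ $16.4896 each)
Aug 11, sell 547: 547/735 × $12,119.84 → $9,019.79
Total COGS = $6,860.16 + $9,019.79 = $15,879.95
Ending inventory (cost pool remaining) = $3,100.05
Check: goods available $18,980.00 = COGS $15,879.95 + ending $3,100.05

Ending inventory = $3,100.05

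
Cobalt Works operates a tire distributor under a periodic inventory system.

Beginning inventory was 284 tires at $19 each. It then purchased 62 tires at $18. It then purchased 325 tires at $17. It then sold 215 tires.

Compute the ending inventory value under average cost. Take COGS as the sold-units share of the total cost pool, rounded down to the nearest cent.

Ending inventory = $8,180.14

Sale 1, sell 215: 215/671 × $12,037.00 → $3,856.86
Ending inventory (cost pool remaining) = $8,180.14
Check: goods available $12,037.00 = COGS $3,856.86 + ending $8,180.14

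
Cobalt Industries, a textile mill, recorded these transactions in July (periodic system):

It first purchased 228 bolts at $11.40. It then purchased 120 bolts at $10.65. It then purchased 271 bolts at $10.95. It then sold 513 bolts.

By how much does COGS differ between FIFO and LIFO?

$47.70

FIFO COGS: 228 @ $11.40 + 120 @ $10.65 + 165 @ $10.95 = $5,683.95
LIFO COGS: 271 @ $10.95 + 120 @ $10.65 + 122 @ $11.40 = $5,636.25
Difference = |$5,683.95 − $5,636.25| = $47.70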